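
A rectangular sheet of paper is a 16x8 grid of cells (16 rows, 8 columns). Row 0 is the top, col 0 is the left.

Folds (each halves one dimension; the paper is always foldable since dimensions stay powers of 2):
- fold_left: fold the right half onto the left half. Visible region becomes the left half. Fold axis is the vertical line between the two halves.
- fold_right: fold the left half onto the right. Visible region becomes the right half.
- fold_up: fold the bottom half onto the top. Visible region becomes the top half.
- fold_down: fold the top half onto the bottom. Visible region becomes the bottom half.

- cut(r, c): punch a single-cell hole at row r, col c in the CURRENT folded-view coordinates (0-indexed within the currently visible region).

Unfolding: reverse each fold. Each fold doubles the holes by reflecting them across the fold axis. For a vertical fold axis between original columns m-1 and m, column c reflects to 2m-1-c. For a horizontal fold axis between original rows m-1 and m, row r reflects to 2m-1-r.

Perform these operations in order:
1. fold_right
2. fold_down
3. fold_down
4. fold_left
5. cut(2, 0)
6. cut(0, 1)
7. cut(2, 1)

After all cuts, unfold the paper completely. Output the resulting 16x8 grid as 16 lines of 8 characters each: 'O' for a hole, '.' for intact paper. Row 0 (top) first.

Op 1 fold_right: fold axis v@4; visible region now rows[0,16) x cols[4,8) = 16x4
Op 2 fold_down: fold axis h@8; visible region now rows[8,16) x cols[4,8) = 8x4
Op 3 fold_down: fold axis h@12; visible region now rows[12,16) x cols[4,8) = 4x4
Op 4 fold_left: fold axis v@6; visible region now rows[12,16) x cols[4,6) = 4x2
Op 5 cut(2, 0): punch at orig (14,4); cuts so far [(14, 4)]; region rows[12,16) x cols[4,6) = 4x2
Op 6 cut(0, 1): punch at orig (12,5); cuts so far [(12, 5), (14, 4)]; region rows[12,16) x cols[4,6) = 4x2
Op 7 cut(2, 1): punch at orig (14,5); cuts so far [(12, 5), (14, 4), (14, 5)]; region rows[12,16) x cols[4,6) = 4x2
Unfold 1 (reflect across v@6): 6 holes -> [(12, 5), (12, 6), (14, 4), (14, 5), (14, 6), (14, 7)]
Unfold 2 (reflect across h@12): 12 holes -> [(9, 4), (9, 5), (9, 6), (9, 7), (11, 5), (11, 6), (12, 5), (12, 6), (14, 4), (14, 5), (14, 6), (14, 7)]
Unfold 3 (reflect across h@8): 24 holes -> [(1, 4), (1, 5), (1, 6), (1, 7), (3, 5), (3, 6), (4, 5), (4, 6), (6, 4), (6, 5), (6, 6), (6, 7), (9, 4), (9, 5), (9, 6), (9, 7), (11, 5), (11, 6), (12, 5), (12, 6), (14, 4), (14, 5), (14, 6), (14, 7)]
Unfold 4 (reflect across v@4): 48 holes -> [(1, 0), (1, 1), (1, 2), (1, 3), (1, 4), (1, 5), (1, 6), (1, 7), (3, 1), (3, 2), (3, 5), (3, 6), (4, 1), (4, 2), (4, 5), (4, 6), (6, 0), (6, 1), (6, 2), (6, 3), (6, 4), (6, 5), (6, 6), (6, 7), (9, 0), (9, 1), (9, 2), (9, 3), (9, 4), (9, 5), (9, 6), (9, 7), (11, 1), (11, 2), (11, 5), (11, 6), (12, 1), (12, 2), (12, 5), (12, 6), (14, 0), (14, 1), (14, 2), (14, 3), (14, 4), (14, 5), (14, 6), (14, 7)]

Answer: ........
OOOOOOOO
........
.OO..OO.
.OO..OO.
........
OOOOOOOO
........
........
OOOOOOOO
........
.OO..OO.
.OO..OO.
........
OOOOOOOO
........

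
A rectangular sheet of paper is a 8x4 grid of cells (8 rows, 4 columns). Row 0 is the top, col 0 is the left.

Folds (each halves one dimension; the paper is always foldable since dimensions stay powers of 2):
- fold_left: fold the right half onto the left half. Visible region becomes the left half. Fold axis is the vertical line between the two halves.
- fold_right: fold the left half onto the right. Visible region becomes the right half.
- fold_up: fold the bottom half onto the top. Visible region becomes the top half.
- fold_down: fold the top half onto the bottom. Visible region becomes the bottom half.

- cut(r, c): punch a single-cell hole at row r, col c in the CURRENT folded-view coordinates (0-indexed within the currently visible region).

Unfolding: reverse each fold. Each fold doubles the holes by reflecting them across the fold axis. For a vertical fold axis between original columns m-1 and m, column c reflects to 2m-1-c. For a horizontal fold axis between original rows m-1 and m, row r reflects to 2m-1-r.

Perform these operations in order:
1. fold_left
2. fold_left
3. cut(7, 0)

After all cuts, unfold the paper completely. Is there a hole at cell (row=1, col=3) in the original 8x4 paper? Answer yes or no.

Answer: no

Derivation:
Op 1 fold_left: fold axis v@2; visible region now rows[0,8) x cols[0,2) = 8x2
Op 2 fold_left: fold axis v@1; visible region now rows[0,8) x cols[0,1) = 8x1
Op 3 cut(7, 0): punch at orig (7,0); cuts so far [(7, 0)]; region rows[0,8) x cols[0,1) = 8x1
Unfold 1 (reflect across v@1): 2 holes -> [(7, 0), (7, 1)]
Unfold 2 (reflect across v@2): 4 holes -> [(7, 0), (7, 1), (7, 2), (7, 3)]
Holes: [(7, 0), (7, 1), (7, 2), (7, 3)]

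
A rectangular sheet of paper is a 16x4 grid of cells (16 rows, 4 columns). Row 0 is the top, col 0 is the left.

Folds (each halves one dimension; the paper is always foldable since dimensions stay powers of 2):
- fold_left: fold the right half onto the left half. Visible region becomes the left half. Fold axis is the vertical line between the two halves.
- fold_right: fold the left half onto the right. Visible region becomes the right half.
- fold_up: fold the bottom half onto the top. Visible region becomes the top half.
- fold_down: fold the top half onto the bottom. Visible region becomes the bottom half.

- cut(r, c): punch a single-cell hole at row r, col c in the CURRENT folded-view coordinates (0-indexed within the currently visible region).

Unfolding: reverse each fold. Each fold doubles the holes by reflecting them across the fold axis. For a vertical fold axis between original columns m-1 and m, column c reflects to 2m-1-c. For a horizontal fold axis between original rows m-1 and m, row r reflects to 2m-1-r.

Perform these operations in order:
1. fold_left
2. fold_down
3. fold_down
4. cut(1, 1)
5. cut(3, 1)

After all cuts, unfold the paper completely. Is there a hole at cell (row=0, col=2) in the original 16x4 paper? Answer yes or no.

Op 1 fold_left: fold axis v@2; visible region now rows[0,16) x cols[0,2) = 16x2
Op 2 fold_down: fold axis h@8; visible region now rows[8,16) x cols[0,2) = 8x2
Op 3 fold_down: fold axis h@12; visible region now rows[12,16) x cols[0,2) = 4x2
Op 4 cut(1, 1): punch at orig (13,1); cuts so far [(13, 1)]; region rows[12,16) x cols[0,2) = 4x2
Op 5 cut(3, 1): punch at orig (15,1); cuts so far [(13, 1), (15, 1)]; region rows[12,16) x cols[0,2) = 4x2
Unfold 1 (reflect across h@12): 4 holes -> [(8, 1), (10, 1), (13, 1), (15, 1)]
Unfold 2 (reflect across h@8): 8 holes -> [(0, 1), (2, 1), (5, 1), (7, 1), (8, 1), (10, 1), (13, 1), (15, 1)]
Unfold 3 (reflect across v@2): 16 holes -> [(0, 1), (0, 2), (2, 1), (2, 2), (5, 1), (5, 2), (7, 1), (7, 2), (8, 1), (8, 2), (10, 1), (10, 2), (13, 1), (13, 2), (15, 1), (15, 2)]
Holes: [(0, 1), (0, 2), (2, 1), (2, 2), (5, 1), (5, 2), (7, 1), (7, 2), (8, 1), (8, 2), (10, 1), (10, 2), (13, 1), (13, 2), (15, 1), (15, 2)]

Answer: yes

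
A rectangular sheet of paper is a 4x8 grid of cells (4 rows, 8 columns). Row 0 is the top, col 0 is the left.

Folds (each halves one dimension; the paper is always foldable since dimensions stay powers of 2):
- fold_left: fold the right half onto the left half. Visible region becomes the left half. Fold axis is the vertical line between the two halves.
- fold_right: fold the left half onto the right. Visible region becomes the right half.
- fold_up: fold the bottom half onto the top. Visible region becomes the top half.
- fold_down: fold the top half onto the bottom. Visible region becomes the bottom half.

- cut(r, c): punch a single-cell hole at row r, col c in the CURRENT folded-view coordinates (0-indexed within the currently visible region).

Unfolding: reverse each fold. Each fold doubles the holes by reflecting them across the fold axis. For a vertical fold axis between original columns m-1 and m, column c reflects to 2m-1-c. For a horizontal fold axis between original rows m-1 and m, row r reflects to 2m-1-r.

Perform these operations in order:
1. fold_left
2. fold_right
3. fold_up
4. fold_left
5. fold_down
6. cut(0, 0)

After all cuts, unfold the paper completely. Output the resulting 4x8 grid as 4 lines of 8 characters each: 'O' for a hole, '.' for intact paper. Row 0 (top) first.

Answer: OOOOOOOO
OOOOOOOO
OOOOOOOO
OOOOOOOO

Derivation:
Op 1 fold_left: fold axis v@4; visible region now rows[0,4) x cols[0,4) = 4x4
Op 2 fold_right: fold axis v@2; visible region now rows[0,4) x cols[2,4) = 4x2
Op 3 fold_up: fold axis h@2; visible region now rows[0,2) x cols[2,4) = 2x2
Op 4 fold_left: fold axis v@3; visible region now rows[0,2) x cols[2,3) = 2x1
Op 5 fold_down: fold axis h@1; visible region now rows[1,2) x cols[2,3) = 1x1
Op 6 cut(0, 0): punch at orig (1,2); cuts so far [(1, 2)]; region rows[1,2) x cols[2,3) = 1x1
Unfold 1 (reflect across h@1): 2 holes -> [(0, 2), (1, 2)]
Unfold 2 (reflect across v@3): 4 holes -> [(0, 2), (0, 3), (1, 2), (1, 3)]
Unfold 3 (reflect across h@2): 8 holes -> [(0, 2), (0, 3), (1, 2), (1, 3), (2, 2), (2, 3), (3, 2), (3, 3)]
Unfold 4 (reflect across v@2): 16 holes -> [(0, 0), (0, 1), (0, 2), (0, 3), (1, 0), (1, 1), (1, 2), (1, 3), (2, 0), (2, 1), (2, 2), (2, 3), (3, 0), (3, 1), (3, 2), (3, 3)]
Unfold 5 (reflect across v@4): 32 holes -> [(0, 0), (0, 1), (0, 2), (0, 3), (0, 4), (0, 5), (0, 6), (0, 7), (1, 0), (1, 1), (1, 2), (1, 3), (1, 4), (1, 5), (1, 6), (1, 7), (2, 0), (2, 1), (2, 2), (2, 3), (2, 4), (2, 5), (2, 6), (2, 7), (3, 0), (3, 1), (3, 2), (3, 3), (3, 4), (3, 5), (3, 6), (3, 7)]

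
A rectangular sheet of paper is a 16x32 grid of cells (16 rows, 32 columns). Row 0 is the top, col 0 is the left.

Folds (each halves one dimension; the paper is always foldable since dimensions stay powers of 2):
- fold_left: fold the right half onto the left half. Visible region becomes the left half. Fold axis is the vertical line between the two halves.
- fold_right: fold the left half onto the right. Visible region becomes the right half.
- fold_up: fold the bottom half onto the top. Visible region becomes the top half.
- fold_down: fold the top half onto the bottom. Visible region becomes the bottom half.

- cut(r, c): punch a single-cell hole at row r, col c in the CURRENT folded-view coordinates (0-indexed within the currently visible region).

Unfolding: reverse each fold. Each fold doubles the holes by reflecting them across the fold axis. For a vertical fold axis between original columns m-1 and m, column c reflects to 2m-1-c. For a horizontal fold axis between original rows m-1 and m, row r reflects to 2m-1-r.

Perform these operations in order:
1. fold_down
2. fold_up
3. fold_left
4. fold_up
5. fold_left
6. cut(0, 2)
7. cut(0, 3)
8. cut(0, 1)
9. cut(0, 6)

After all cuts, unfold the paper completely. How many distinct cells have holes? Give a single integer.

Op 1 fold_down: fold axis h@8; visible region now rows[8,16) x cols[0,32) = 8x32
Op 2 fold_up: fold axis h@12; visible region now rows[8,12) x cols[0,32) = 4x32
Op 3 fold_left: fold axis v@16; visible region now rows[8,12) x cols[0,16) = 4x16
Op 4 fold_up: fold axis h@10; visible region now rows[8,10) x cols[0,16) = 2x16
Op 5 fold_left: fold axis v@8; visible region now rows[8,10) x cols[0,8) = 2x8
Op 6 cut(0, 2): punch at orig (8,2); cuts so far [(8, 2)]; region rows[8,10) x cols[0,8) = 2x8
Op 7 cut(0, 3): punch at orig (8,3); cuts so far [(8, 2), (8, 3)]; region rows[8,10) x cols[0,8) = 2x8
Op 8 cut(0, 1): punch at orig (8,1); cuts so far [(8, 1), (8, 2), (8, 3)]; region rows[8,10) x cols[0,8) = 2x8
Op 9 cut(0, 6): punch at orig (8,6); cuts so far [(8, 1), (8, 2), (8, 3), (8, 6)]; region rows[8,10) x cols[0,8) = 2x8
Unfold 1 (reflect across v@8): 8 holes -> [(8, 1), (8, 2), (8, 3), (8, 6), (8, 9), (8, 12), (8, 13), (8, 14)]
Unfold 2 (reflect across h@10): 16 holes -> [(8, 1), (8, 2), (8, 3), (8, 6), (8, 9), (8, 12), (8, 13), (8, 14), (11, 1), (11, 2), (11, 3), (11, 6), (11, 9), (11, 12), (11, 13), (11, 14)]
Unfold 3 (reflect across v@16): 32 holes -> [(8, 1), (8, 2), (8, 3), (8, 6), (8, 9), (8, 12), (8, 13), (8, 14), (8, 17), (8, 18), (8, 19), (8, 22), (8, 25), (8, 28), (8, 29), (8, 30), (11, 1), (11, 2), (11, 3), (11, 6), (11, 9), (11, 12), (11, 13), (11, 14), (11, 17), (11, 18), (11, 19), (11, 22), (11, 25), (11, 28), (11, 29), (11, 30)]
Unfold 4 (reflect across h@12): 64 holes -> [(8, 1), (8, 2), (8, 3), (8, 6), (8, 9), (8, 12), (8, 13), (8, 14), (8, 17), (8, 18), (8, 19), (8, 22), (8, 25), (8, 28), (8, 29), (8, 30), (11, 1), (11, 2), (11, 3), (11, 6), (11, 9), (11, 12), (11, 13), (11, 14), (11, 17), (11, 18), (11, 19), (11, 22), (11, 25), (11, 28), (11, 29), (11, 30), (12, 1), (12, 2), (12, 3), (12, 6), (12, 9), (12, 12), (12, 13), (12, 14), (12, 17), (12, 18), (12, 19), (12, 22), (12, 25), (12, 28), (12, 29), (12, 30), (15, 1), (15, 2), (15, 3), (15, 6), (15, 9), (15, 12), (15, 13), (15, 14), (15, 17), (15, 18), (15, 19), (15, 22), (15, 25), (15, 28), (15, 29), (15, 30)]
Unfold 5 (reflect across h@8): 128 holes -> [(0, 1), (0, 2), (0, 3), (0, 6), (0, 9), (0, 12), (0, 13), (0, 14), (0, 17), (0, 18), (0, 19), (0, 22), (0, 25), (0, 28), (0, 29), (0, 30), (3, 1), (3, 2), (3, 3), (3, 6), (3, 9), (3, 12), (3, 13), (3, 14), (3, 17), (3, 18), (3, 19), (3, 22), (3, 25), (3, 28), (3, 29), (3, 30), (4, 1), (4, 2), (4, 3), (4, 6), (4, 9), (4, 12), (4, 13), (4, 14), (4, 17), (4, 18), (4, 19), (4, 22), (4, 25), (4, 28), (4, 29), (4, 30), (7, 1), (7, 2), (7, 3), (7, 6), (7, 9), (7, 12), (7, 13), (7, 14), (7, 17), (7, 18), (7, 19), (7, 22), (7, 25), (7, 28), (7, 29), (7, 30), (8, 1), (8, 2), (8, 3), (8, 6), (8, 9), (8, 12), (8, 13), (8, 14), (8, 17), (8, 18), (8, 19), (8, 22), (8, 25), (8, 28), (8, 29), (8, 30), (11, 1), (11, 2), (11, 3), (11, 6), (11, 9), (11, 12), (11, 13), (11, 14), (11, 17), (11, 18), (11, 19), (11, 22), (11, 25), (11, 28), (11, 29), (11, 30), (12, 1), (12, 2), (12, 3), (12, 6), (12, 9), (12, 12), (12, 13), (12, 14), (12, 17), (12, 18), (12, 19), (12, 22), (12, 25), (12, 28), (12, 29), (12, 30), (15, 1), (15, 2), (15, 3), (15, 6), (15, 9), (15, 12), (15, 13), (15, 14), (15, 17), (15, 18), (15, 19), (15, 22), (15, 25), (15, 28), (15, 29), (15, 30)]

Answer: 128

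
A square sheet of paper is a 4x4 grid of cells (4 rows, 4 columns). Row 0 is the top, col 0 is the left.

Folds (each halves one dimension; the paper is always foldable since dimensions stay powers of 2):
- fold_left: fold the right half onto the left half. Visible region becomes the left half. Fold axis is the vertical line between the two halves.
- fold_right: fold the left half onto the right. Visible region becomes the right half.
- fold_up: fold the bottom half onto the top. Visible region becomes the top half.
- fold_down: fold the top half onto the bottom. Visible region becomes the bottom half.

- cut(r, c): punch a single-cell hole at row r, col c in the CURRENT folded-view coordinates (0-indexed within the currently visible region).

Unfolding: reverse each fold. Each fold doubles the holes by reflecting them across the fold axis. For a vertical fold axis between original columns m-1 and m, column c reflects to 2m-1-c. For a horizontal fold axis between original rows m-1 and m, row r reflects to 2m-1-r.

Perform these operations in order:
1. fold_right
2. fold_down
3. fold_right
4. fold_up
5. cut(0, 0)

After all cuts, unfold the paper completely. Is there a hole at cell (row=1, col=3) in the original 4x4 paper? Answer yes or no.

Op 1 fold_right: fold axis v@2; visible region now rows[0,4) x cols[2,4) = 4x2
Op 2 fold_down: fold axis h@2; visible region now rows[2,4) x cols[2,4) = 2x2
Op 3 fold_right: fold axis v@3; visible region now rows[2,4) x cols[3,4) = 2x1
Op 4 fold_up: fold axis h@3; visible region now rows[2,3) x cols[3,4) = 1x1
Op 5 cut(0, 0): punch at orig (2,3); cuts so far [(2, 3)]; region rows[2,3) x cols[3,4) = 1x1
Unfold 1 (reflect across h@3): 2 holes -> [(2, 3), (3, 3)]
Unfold 2 (reflect across v@3): 4 holes -> [(2, 2), (2, 3), (3, 2), (3, 3)]
Unfold 3 (reflect across h@2): 8 holes -> [(0, 2), (0, 3), (1, 2), (1, 3), (2, 2), (2, 3), (3, 2), (3, 3)]
Unfold 4 (reflect across v@2): 16 holes -> [(0, 0), (0, 1), (0, 2), (0, 3), (1, 0), (1, 1), (1, 2), (1, 3), (2, 0), (2, 1), (2, 2), (2, 3), (3, 0), (3, 1), (3, 2), (3, 3)]
Holes: [(0, 0), (0, 1), (0, 2), (0, 3), (1, 0), (1, 1), (1, 2), (1, 3), (2, 0), (2, 1), (2, 2), (2, 3), (3, 0), (3, 1), (3, 2), (3, 3)]

Answer: yes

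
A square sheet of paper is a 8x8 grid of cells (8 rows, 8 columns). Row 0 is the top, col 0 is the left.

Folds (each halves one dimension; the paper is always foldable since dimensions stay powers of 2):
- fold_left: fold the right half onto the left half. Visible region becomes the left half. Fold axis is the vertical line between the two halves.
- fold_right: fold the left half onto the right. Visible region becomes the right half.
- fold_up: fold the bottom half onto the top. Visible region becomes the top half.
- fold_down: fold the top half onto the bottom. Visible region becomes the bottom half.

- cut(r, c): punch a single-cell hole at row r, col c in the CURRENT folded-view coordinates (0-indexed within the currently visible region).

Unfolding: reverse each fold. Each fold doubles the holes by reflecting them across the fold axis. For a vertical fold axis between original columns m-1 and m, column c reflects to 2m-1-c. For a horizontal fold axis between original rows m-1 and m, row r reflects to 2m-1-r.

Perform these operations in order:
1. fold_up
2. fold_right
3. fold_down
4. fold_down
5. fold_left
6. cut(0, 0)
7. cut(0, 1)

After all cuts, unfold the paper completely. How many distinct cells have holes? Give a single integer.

Answer: 64

Derivation:
Op 1 fold_up: fold axis h@4; visible region now rows[0,4) x cols[0,8) = 4x8
Op 2 fold_right: fold axis v@4; visible region now rows[0,4) x cols[4,8) = 4x4
Op 3 fold_down: fold axis h@2; visible region now rows[2,4) x cols[4,8) = 2x4
Op 4 fold_down: fold axis h@3; visible region now rows[3,4) x cols[4,8) = 1x4
Op 5 fold_left: fold axis v@6; visible region now rows[3,4) x cols[4,6) = 1x2
Op 6 cut(0, 0): punch at orig (3,4); cuts so far [(3, 4)]; region rows[3,4) x cols[4,6) = 1x2
Op 7 cut(0, 1): punch at orig (3,5); cuts so far [(3, 4), (3, 5)]; region rows[3,4) x cols[4,6) = 1x2
Unfold 1 (reflect across v@6): 4 holes -> [(3, 4), (3, 5), (3, 6), (3, 7)]
Unfold 2 (reflect across h@3): 8 holes -> [(2, 4), (2, 5), (2, 6), (2, 7), (3, 4), (3, 5), (3, 6), (3, 7)]
Unfold 3 (reflect across h@2): 16 holes -> [(0, 4), (0, 5), (0, 6), (0, 7), (1, 4), (1, 5), (1, 6), (1, 7), (2, 4), (2, 5), (2, 6), (2, 7), (3, 4), (3, 5), (3, 6), (3, 7)]
Unfold 4 (reflect across v@4): 32 holes -> [(0, 0), (0, 1), (0, 2), (0, 3), (0, 4), (0, 5), (0, 6), (0, 7), (1, 0), (1, 1), (1, 2), (1, 3), (1, 4), (1, 5), (1, 6), (1, 7), (2, 0), (2, 1), (2, 2), (2, 3), (2, 4), (2, 5), (2, 6), (2, 7), (3, 0), (3, 1), (3, 2), (3, 3), (3, 4), (3, 5), (3, 6), (3, 7)]
Unfold 5 (reflect across h@4): 64 holes -> [(0, 0), (0, 1), (0, 2), (0, 3), (0, 4), (0, 5), (0, 6), (0, 7), (1, 0), (1, 1), (1, 2), (1, 3), (1, 4), (1, 5), (1, 6), (1, 7), (2, 0), (2, 1), (2, 2), (2, 3), (2, 4), (2, 5), (2, 6), (2, 7), (3, 0), (3, 1), (3, 2), (3, 3), (3, 4), (3, 5), (3, 6), (3, 7), (4, 0), (4, 1), (4, 2), (4, 3), (4, 4), (4, 5), (4, 6), (4, 7), (5, 0), (5, 1), (5, 2), (5, 3), (5, 4), (5, 5), (5, 6), (5, 7), (6, 0), (6, 1), (6, 2), (6, 3), (6, 4), (6, 5), (6, 6), (6, 7), (7, 0), (7, 1), (7, 2), (7, 3), (7, 4), (7, 5), (7, 6), (7, 7)]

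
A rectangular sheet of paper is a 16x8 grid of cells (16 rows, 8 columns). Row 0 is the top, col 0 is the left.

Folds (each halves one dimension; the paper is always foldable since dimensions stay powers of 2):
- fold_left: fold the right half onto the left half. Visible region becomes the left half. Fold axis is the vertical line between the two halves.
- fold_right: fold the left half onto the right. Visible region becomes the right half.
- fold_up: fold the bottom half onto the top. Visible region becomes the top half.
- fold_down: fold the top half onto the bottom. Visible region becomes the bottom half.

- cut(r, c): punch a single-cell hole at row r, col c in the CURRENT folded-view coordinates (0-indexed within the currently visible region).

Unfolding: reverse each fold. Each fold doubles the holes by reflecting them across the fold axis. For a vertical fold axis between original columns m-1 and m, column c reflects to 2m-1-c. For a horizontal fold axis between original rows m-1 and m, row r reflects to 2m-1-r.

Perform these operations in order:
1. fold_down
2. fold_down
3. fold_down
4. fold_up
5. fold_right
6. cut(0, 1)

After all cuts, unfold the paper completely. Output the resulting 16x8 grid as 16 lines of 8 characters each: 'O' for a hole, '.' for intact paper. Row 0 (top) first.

Answer: ..O..O..
..O..O..
..O..O..
..O..O..
..O..O..
..O..O..
..O..O..
..O..O..
..O..O..
..O..O..
..O..O..
..O..O..
..O..O..
..O..O..
..O..O..
..O..O..

Derivation:
Op 1 fold_down: fold axis h@8; visible region now rows[8,16) x cols[0,8) = 8x8
Op 2 fold_down: fold axis h@12; visible region now rows[12,16) x cols[0,8) = 4x8
Op 3 fold_down: fold axis h@14; visible region now rows[14,16) x cols[0,8) = 2x8
Op 4 fold_up: fold axis h@15; visible region now rows[14,15) x cols[0,8) = 1x8
Op 5 fold_right: fold axis v@4; visible region now rows[14,15) x cols[4,8) = 1x4
Op 6 cut(0, 1): punch at orig (14,5); cuts so far [(14, 5)]; region rows[14,15) x cols[4,8) = 1x4
Unfold 1 (reflect across v@4): 2 holes -> [(14, 2), (14, 5)]
Unfold 2 (reflect across h@15): 4 holes -> [(14, 2), (14, 5), (15, 2), (15, 5)]
Unfold 3 (reflect across h@14): 8 holes -> [(12, 2), (12, 5), (13, 2), (13, 5), (14, 2), (14, 5), (15, 2), (15, 5)]
Unfold 4 (reflect across h@12): 16 holes -> [(8, 2), (8, 5), (9, 2), (9, 5), (10, 2), (10, 5), (11, 2), (11, 5), (12, 2), (12, 5), (13, 2), (13, 5), (14, 2), (14, 5), (15, 2), (15, 5)]
Unfold 5 (reflect across h@8): 32 holes -> [(0, 2), (0, 5), (1, 2), (1, 5), (2, 2), (2, 5), (3, 2), (3, 5), (4, 2), (4, 5), (5, 2), (5, 5), (6, 2), (6, 5), (7, 2), (7, 5), (8, 2), (8, 5), (9, 2), (9, 5), (10, 2), (10, 5), (11, 2), (11, 5), (12, 2), (12, 5), (13, 2), (13, 5), (14, 2), (14, 5), (15, 2), (15, 5)]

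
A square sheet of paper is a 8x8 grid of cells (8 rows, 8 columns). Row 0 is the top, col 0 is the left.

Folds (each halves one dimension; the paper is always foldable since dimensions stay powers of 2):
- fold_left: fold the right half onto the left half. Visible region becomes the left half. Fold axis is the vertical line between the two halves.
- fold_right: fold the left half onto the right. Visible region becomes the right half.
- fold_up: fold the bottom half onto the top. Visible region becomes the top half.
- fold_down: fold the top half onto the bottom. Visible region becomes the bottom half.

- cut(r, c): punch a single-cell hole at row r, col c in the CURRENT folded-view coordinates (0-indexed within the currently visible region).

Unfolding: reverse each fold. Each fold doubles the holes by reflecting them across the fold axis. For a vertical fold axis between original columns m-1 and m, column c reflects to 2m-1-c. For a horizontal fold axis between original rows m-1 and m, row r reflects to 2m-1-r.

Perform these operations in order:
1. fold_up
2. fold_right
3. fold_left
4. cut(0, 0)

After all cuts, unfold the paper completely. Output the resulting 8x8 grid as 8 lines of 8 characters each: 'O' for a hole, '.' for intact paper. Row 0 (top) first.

Op 1 fold_up: fold axis h@4; visible region now rows[0,4) x cols[0,8) = 4x8
Op 2 fold_right: fold axis v@4; visible region now rows[0,4) x cols[4,8) = 4x4
Op 3 fold_left: fold axis v@6; visible region now rows[0,4) x cols[4,6) = 4x2
Op 4 cut(0, 0): punch at orig (0,4); cuts so far [(0, 4)]; region rows[0,4) x cols[4,6) = 4x2
Unfold 1 (reflect across v@6): 2 holes -> [(0, 4), (0, 7)]
Unfold 2 (reflect across v@4): 4 holes -> [(0, 0), (0, 3), (0, 4), (0, 7)]
Unfold 3 (reflect across h@4): 8 holes -> [(0, 0), (0, 3), (0, 4), (0, 7), (7, 0), (7, 3), (7, 4), (7, 7)]

Answer: O..OO..O
........
........
........
........
........
........
O..OO..O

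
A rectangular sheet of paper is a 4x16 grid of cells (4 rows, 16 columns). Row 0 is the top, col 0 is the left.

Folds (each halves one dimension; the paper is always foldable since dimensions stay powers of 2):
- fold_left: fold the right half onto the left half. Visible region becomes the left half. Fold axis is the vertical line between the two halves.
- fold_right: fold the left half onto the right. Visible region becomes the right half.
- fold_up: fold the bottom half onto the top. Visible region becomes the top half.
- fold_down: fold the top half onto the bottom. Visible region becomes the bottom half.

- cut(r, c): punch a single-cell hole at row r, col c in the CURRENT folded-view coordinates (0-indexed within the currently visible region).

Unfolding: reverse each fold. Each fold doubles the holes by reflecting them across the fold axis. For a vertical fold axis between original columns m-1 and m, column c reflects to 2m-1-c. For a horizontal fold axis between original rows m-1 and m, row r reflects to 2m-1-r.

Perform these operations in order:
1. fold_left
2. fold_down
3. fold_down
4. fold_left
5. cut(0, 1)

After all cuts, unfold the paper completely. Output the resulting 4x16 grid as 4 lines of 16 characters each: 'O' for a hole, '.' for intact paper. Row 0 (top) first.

Op 1 fold_left: fold axis v@8; visible region now rows[0,4) x cols[0,8) = 4x8
Op 2 fold_down: fold axis h@2; visible region now rows[2,4) x cols[0,8) = 2x8
Op 3 fold_down: fold axis h@3; visible region now rows[3,4) x cols[0,8) = 1x8
Op 4 fold_left: fold axis v@4; visible region now rows[3,4) x cols[0,4) = 1x4
Op 5 cut(0, 1): punch at orig (3,1); cuts so far [(3, 1)]; region rows[3,4) x cols[0,4) = 1x4
Unfold 1 (reflect across v@4): 2 holes -> [(3, 1), (3, 6)]
Unfold 2 (reflect across h@3): 4 holes -> [(2, 1), (2, 6), (3, 1), (3, 6)]
Unfold 3 (reflect across h@2): 8 holes -> [(0, 1), (0, 6), (1, 1), (1, 6), (2, 1), (2, 6), (3, 1), (3, 6)]
Unfold 4 (reflect across v@8): 16 holes -> [(0, 1), (0, 6), (0, 9), (0, 14), (1, 1), (1, 6), (1, 9), (1, 14), (2, 1), (2, 6), (2, 9), (2, 14), (3, 1), (3, 6), (3, 9), (3, 14)]

Answer: .O....O..O....O.
.O....O..O....O.
.O....O..O....O.
.O....O..O....O.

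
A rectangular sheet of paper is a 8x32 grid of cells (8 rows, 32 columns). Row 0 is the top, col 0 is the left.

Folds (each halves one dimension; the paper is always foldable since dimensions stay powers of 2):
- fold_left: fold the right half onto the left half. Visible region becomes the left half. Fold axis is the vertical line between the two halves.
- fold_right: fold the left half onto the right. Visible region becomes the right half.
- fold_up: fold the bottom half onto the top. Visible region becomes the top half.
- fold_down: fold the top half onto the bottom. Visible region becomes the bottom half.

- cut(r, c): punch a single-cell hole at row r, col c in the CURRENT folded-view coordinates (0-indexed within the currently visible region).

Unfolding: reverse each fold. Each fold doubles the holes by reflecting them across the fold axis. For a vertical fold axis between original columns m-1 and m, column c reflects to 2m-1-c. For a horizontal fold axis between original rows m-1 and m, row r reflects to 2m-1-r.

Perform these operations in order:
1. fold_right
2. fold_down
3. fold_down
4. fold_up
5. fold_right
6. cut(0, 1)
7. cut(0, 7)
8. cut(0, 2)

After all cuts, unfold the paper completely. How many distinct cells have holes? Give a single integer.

Answer: 96

Derivation:
Op 1 fold_right: fold axis v@16; visible region now rows[0,8) x cols[16,32) = 8x16
Op 2 fold_down: fold axis h@4; visible region now rows[4,8) x cols[16,32) = 4x16
Op 3 fold_down: fold axis h@6; visible region now rows[6,8) x cols[16,32) = 2x16
Op 4 fold_up: fold axis h@7; visible region now rows[6,7) x cols[16,32) = 1x16
Op 5 fold_right: fold axis v@24; visible region now rows[6,7) x cols[24,32) = 1x8
Op 6 cut(0, 1): punch at orig (6,25); cuts so far [(6, 25)]; region rows[6,7) x cols[24,32) = 1x8
Op 7 cut(0, 7): punch at orig (6,31); cuts so far [(6, 25), (6, 31)]; region rows[6,7) x cols[24,32) = 1x8
Op 8 cut(0, 2): punch at orig (6,26); cuts so far [(6, 25), (6, 26), (6, 31)]; region rows[6,7) x cols[24,32) = 1x8
Unfold 1 (reflect across v@24): 6 holes -> [(6, 16), (6, 21), (6, 22), (6, 25), (6, 26), (6, 31)]
Unfold 2 (reflect across h@7): 12 holes -> [(6, 16), (6, 21), (6, 22), (6, 25), (6, 26), (6, 31), (7, 16), (7, 21), (7, 22), (7, 25), (7, 26), (7, 31)]
Unfold 3 (reflect across h@6): 24 holes -> [(4, 16), (4, 21), (4, 22), (4, 25), (4, 26), (4, 31), (5, 16), (5, 21), (5, 22), (5, 25), (5, 26), (5, 31), (6, 16), (6, 21), (6, 22), (6, 25), (6, 26), (6, 31), (7, 16), (7, 21), (7, 22), (7, 25), (7, 26), (7, 31)]
Unfold 4 (reflect across h@4): 48 holes -> [(0, 16), (0, 21), (0, 22), (0, 25), (0, 26), (0, 31), (1, 16), (1, 21), (1, 22), (1, 25), (1, 26), (1, 31), (2, 16), (2, 21), (2, 22), (2, 25), (2, 26), (2, 31), (3, 16), (3, 21), (3, 22), (3, 25), (3, 26), (3, 31), (4, 16), (4, 21), (4, 22), (4, 25), (4, 26), (4, 31), (5, 16), (5, 21), (5, 22), (5, 25), (5, 26), (5, 31), (6, 16), (6, 21), (6, 22), (6, 25), (6, 26), (6, 31), (7, 16), (7, 21), (7, 22), (7, 25), (7, 26), (7, 31)]
Unfold 5 (reflect across v@16): 96 holes -> [(0, 0), (0, 5), (0, 6), (0, 9), (0, 10), (0, 15), (0, 16), (0, 21), (0, 22), (0, 25), (0, 26), (0, 31), (1, 0), (1, 5), (1, 6), (1, 9), (1, 10), (1, 15), (1, 16), (1, 21), (1, 22), (1, 25), (1, 26), (1, 31), (2, 0), (2, 5), (2, 6), (2, 9), (2, 10), (2, 15), (2, 16), (2, 21), (2, 22), (2, 25), (2, 26), (2, 31), (3, 0), (3, 5), (3, 6), (3, 9), (3, 10), (3, 15), (3, 16), (3, 21), (3, 22), (3, 25), (3, 26), (3, 31), (4, 0), (4, 5), (4, 6), (4, 9), (4, 10), (4, 15), (4, 16), (4, 21), (4, 22), (4, 25), (4, 26), (4, 31), (5, 0), (5, 5), (5, 6), (5, 9), (5, 10), (5, 15), (5, 16), (5, 21), (5, 22), (5, 25), (5, 26), (5, 31), (6, 0), (6, 5), (6, 6), (6, 9), (6, 10), (6, 15), (6, 16), (6, 21), (6, 22), (6, 25), (6, 26), (6, 31), (7, 0), (7, 5), (7, 6), (7, 9), (7, 10), (7, 15), (7, 16), (7, 21), (7, 22), (7, 25), (7, 26), (7, 31)]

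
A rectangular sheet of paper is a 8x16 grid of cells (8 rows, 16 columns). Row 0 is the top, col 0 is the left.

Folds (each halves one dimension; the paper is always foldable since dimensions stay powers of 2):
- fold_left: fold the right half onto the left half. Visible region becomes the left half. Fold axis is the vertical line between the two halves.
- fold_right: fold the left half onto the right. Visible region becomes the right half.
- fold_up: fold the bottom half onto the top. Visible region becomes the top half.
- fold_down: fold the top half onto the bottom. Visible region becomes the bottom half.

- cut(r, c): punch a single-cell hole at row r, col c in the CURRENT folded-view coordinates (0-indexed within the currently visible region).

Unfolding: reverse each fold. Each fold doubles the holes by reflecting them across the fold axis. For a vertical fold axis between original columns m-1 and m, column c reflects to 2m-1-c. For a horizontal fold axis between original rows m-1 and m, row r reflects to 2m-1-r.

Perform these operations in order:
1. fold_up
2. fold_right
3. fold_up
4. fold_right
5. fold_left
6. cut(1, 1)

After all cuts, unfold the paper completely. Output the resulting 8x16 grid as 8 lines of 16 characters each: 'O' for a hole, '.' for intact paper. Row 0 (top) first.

Op 1 fold_up: fold axis h@4; visible region now rows[0,4) x cols[0,16) = 4x16
Op 2 fold_right: fold axis v@8; visible region now rows[0,4) x cols[8,16) = 4x8
Op 3 fold_up: fold axis h@2; visible region now rows[0,2) x cols[8,16) = 2x8
Op 4 fold_right: fold axis v@12; visible region now rows[0,2) x cols[12,16) = 2x4
Op 5 fold_left: fold axis v@14; visible region now rows[0,2) x cols[12,14) = 2x2
Op 6 cut(1, 1): punch at orig (1,13); cuts so far [(1, 13)]; region rows[0,2) x cols[12,14) = 2x2
Unfold 1 (reflect across v@14): 2 holes -> [(1, 13), (1, 14)]
Unfold 2 (reflect across v@12): 4 holes -> [(1, 9), (1, 10), (1, 13), (1, 14)]
Unfold 3 (reflect across h@2): 8 holes -> [(1, 9), (1, 10), (1, 13), (1, 14), (2, 9), (2, 10), (2, 13), (2, 14)]
Unfold 4 (reflect across v@8): 16 holes -> [(1, 1), (1, 2), (1, 5), (1, 6), (1, 9), (1, 10), (1, 13), (1, 14), (2, 1), (2, 2), (2, 5), (2, 6), (2, 9), (2, 10), (2, 13), (2, 14)]
Unfold 5 (reflect across h@4): 32 holes -> [(1, 1), (1, 2), (1, 5), (1, 6), (1, 9), (1, 10), (1, 13), (1, 14), (2, 1), (2, 2), (2, 5), (2, 6), (2, 9), (2, 10), (2, 13), (2, 14), (5, 1), (5, 2), (5, 5), (5, 6), (5, 9), (5, 10), (5, 13), (5, 14), (6, 1), (6, 2), (6, 5), (6, 6), (6, 9), (6, 10), (6, 13), (6, 14)]

Answer: ................
.OO..OO..OO..OO.
.OO..OO..OO..OO.
................
................
.OO..OO..OO..OO.
.OO..OO..OO..OO.
................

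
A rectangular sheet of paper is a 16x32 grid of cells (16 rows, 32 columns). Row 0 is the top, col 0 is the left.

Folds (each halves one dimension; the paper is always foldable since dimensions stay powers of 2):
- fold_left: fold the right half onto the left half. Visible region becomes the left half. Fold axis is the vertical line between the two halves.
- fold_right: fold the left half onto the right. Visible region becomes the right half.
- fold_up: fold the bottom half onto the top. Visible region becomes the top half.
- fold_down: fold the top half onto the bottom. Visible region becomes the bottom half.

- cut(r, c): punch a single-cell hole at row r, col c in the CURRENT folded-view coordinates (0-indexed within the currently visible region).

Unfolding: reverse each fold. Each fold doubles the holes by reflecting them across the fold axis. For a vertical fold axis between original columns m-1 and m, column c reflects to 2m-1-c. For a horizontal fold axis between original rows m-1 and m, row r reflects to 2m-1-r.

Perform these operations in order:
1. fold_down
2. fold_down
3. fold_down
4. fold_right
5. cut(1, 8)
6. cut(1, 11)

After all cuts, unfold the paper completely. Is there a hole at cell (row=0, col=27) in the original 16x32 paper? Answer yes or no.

Answer: yes

Derivation:
Op 1 fold_down: fold axis h@8; visible region now rows[8,16) x cols[0,32) = 8x32
Op 2 fold_down: fold axis h@12; visible region now rows[12,16) x cols[0,32) = 4x32
Op 3 fold_down: fold axis h@14; visible region now rows[14,16) x cols[0,32) = 2x32
Op 4 fold_right: fold axis v@16; visible region now rows[14,16) x cols[16,32) = 2x16
Op 5 cut(1, 8): punch at orig (15,24); cuts so far [(15, 24)]; region rows[14,16) x cols[16,32) = 2x16
Op 6 cut(1, 11): punch at orig (15,27); cuts so far [(15, 24), (15, 27)]; region rows[14,16) x cols[16,32) = 2x16
Unfold 1 (reflect across v@16): 4 holes -> [(15, 4), (15, 7), (15, 24), (15, 27)]
Unfold 2 (reflect across h@14): 8 holes -> [(12, 4), (12, 7), (12, 24), (12, 27), (15, 4), (15, 7), (15, 24), (15, 27)]
Unfold 3 (reflect across h@12): 16 holes -> [(8, 4), (8, 7), (8, 24), (8, 27), (11, 4), (11, 7), (11, 24), (11, 27), (12, 4), (12, 7), (12, 24), (12, 27), (15, 4), (15, 7), (15, 24), (15, 27)]
Unfold 4 (reflect across h@8): 32 holes -> [(0, 4), (0, 7), (0, 24), (0, 27), (3, 4), (3, 7), (3, 24), (3, 27), (4, 4), (4, 7), (4, 24), (4, 27), (7, 4), (7, 7), (7, 24), (7, 27), (8, 4), (8, 7), (8, 24), (8, 27), (11, 4), (11, 7), (11, 24), (11, 27), (12, 4), (12, 7), (12, 24), (12, 27), (15, 4), (15, 7), (15, 24), (15, 27)]
Holes: [(0, 4), (0, 7), (0, 24), (0, 27), (3, 4), (3, 7), (3, 24), (3, 27), (4, 4), (4, 7), (4, 24), (4, 27), (7, 4), (7, 7), (7, 24), (7, 27), (8, 4), (8, 7), (8, 24), (8, 27), (11, 4), (11, 7), (11, 24), (11, 27), (12, 4), (12, 7), (12, 24), (12, 27), (15, 4), (15, 7), (15, 24), (15, 27)]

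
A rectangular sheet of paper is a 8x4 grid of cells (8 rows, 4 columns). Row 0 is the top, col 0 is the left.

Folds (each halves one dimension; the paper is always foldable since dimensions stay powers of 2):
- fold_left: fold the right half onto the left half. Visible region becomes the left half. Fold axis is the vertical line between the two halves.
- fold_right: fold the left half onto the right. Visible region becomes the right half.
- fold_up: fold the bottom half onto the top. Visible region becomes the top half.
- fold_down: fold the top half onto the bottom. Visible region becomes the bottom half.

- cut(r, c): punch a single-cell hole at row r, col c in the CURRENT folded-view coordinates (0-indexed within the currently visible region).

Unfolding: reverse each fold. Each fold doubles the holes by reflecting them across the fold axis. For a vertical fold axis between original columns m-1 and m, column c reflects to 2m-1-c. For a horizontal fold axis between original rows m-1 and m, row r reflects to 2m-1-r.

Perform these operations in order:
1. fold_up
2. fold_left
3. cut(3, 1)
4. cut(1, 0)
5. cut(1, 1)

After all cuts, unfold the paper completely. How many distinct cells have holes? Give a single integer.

Op 1 fold_up: fold axis h@4; visible region now rows[0,4) x cols[0,4) = 4x4
Op 2 fold_left: fold axis v@2; visible region now rows[0,4) x cols[0,2) = 4x2
Op 3 cut(3, 1): punch at orig (3,1); cuts so far [(3, 1)]; region rows[0,4) x cols[0,2) = 4x2
Op 4 cut(1, 0): punch at orig (1,0); cuts so far [(1, 0), (3, 1)]; region rows[0,4) x cols[0,2) = 4x2
Op 5 cut(1, 1): punch at orig (1,1); cuts so far [(1, 0), (1, 1), (3, 1)]; region rows[0,4) x cols[0,2) = 4x2
Unfold 1 (reflect across v@2): 6 holes -> [(1, 0), (1, 1), (1, 2), (1, 3), (3, 1), (3, 2)]
Unfold 2 (reflect across h@4): 12 holes -> [(1, 0), (1, 1), (1, 2), (1, 3), (3, 1), (3, 2), (4, 1), (4, 2), (6, 0), (6, 1), (6, 2), (6, 3)]

Answer: 12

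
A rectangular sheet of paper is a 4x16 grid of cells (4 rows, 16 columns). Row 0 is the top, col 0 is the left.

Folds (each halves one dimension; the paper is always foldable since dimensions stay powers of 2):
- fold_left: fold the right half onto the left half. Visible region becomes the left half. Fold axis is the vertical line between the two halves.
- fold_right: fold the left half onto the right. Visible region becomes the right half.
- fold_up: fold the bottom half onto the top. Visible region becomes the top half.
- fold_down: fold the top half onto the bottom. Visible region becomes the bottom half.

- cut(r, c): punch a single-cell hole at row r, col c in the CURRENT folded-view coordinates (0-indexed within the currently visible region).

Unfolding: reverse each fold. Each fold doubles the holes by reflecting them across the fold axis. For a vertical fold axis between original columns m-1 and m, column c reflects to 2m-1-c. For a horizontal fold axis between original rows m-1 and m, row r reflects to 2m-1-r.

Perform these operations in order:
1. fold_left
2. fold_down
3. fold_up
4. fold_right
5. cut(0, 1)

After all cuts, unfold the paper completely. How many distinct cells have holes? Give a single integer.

Answer: 16

Derivation:
Op 1 fold_left: fold axis v@8; visible region now rows[0,4) x cols[0,8) = 4x8
Op 2 fold_down: fold axis h@2; visible region now rows[2,4) x cols[0,8) = 2x8
Op 3 fold_up: fold axis h@3; visible region now rows[2,3) x cols[0,8) = 1x8
Op 4 fold_right: fold axis v@4; visible region now rows[2,3) x cols[4,8) = 1x4
Op 5 cut(0, 1): punch at orig (2,5); cuts so far [(2, 5)]; region rows[2,3) x cols[4,8) = 1x4
Unfold 1 (reflect across v@4): 2 holes -> [(2, 2), (2, 5)]
Unfold 2 (reflect across h@3): 4 holes -> [(2, 2), (2, 5), (3, 2), (3, 5)]
Unfold 3 (reflect across h@2): 8 holes -> [(0, 2), (0, 5), (1, 2), (1, 5), (2, 2), (2, 5), (3, 2), (3, 5)]
Unfold 4 (reflect across v@8): 16 holes -> [(0, 2), (0, 5), (0, 10), (0, 13), (1, 2), (1, 5), (1, 10), (1, 13), (2, 2), (2, 5), (2, 10), (2, 13), (3, 2), (3, 5), (3, 10), (3, 13)]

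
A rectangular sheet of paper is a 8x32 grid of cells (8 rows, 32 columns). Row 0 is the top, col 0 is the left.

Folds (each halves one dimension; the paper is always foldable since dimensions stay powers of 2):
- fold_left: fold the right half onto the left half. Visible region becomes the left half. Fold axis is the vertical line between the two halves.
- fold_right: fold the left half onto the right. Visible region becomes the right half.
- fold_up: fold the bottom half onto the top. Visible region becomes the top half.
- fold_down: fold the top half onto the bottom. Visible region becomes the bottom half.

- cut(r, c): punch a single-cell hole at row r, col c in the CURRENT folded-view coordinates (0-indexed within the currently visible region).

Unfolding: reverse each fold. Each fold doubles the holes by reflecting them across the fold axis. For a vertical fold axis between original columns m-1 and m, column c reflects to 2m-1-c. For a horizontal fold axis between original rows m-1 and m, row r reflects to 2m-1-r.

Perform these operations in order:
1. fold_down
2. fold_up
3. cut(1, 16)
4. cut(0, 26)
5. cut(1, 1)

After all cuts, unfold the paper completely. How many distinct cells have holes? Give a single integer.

Answer: 12

Derivation:
Op 1 fold_down: fold axis h@4; visible region now rows[4,8) x cols[0,32) = 4x32
Op 2 fold_up: fold axis h@6; visible region now rows[4,6) x cols[0,32) = 2x32
Op 3 cut(1, 16): punch at orig (5,16); cuts so far [(5, 16)]; region rows[4,6) x cols[0,32) = 2x32
Op 4 cut(0, 26): punch at orig (4,26); cuts so far [(4, 26), (5, 16)]; region rows[4,6) x cols[0,32) = 2x32
Op 5 cut(1, 1): punch at orig (5,1); cuts so far [(4, 26), (5, 1), (5, 16)]; region rows[4,6) x cols[0,32) = 2x32
Unfold 1 (reflect across h@6): 6 holes -> [(4, 26), (5, 1), (5, 16), (6, 1), (6, 16), (7, 26)]
Unfold 2 (reflect across h@4): 12 holes -> [(0, 26), (1, 1), (1, 16), (2, 1), (2, 16), (3, 26), (4, 26), (5, 1), (5, 16), (6, 1), (6, 16), (7, 26)]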